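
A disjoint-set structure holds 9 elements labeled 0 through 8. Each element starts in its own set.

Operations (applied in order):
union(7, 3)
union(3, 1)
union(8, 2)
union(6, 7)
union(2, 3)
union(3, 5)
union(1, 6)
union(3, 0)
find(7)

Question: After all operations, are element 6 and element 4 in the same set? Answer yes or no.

Step 1: union(7, 3) -> merged; set of 7 now {3, 7}
Step 2: union(3, 1) -> merged; set of 3 now {1, 3, 7}
Step 3: union(8, 2) -> merged; set of 8 now {2, 8}
Step 4: union(6, 7) -> merged; set of 6 now {1, 3, 6, 7}
Step 5: union(2, 3) -> merged; set of 2 now {1, 2, 3, 6, 7, 8}
Step 6: union(3, 5) -> merged; set of 3 now {1, 2, 3, 5, 6, 7, 8}
Step 7: union(1, 6) -> already same set; set of 1 now {1, 2, 3, 5, 6, 7, 8}
Step 8: union(3, 0) -> merged; set of 3 now {0, 1, 2, 3, 5, 6, 7, 8}
Step 9: find(7) -> no change; set of 7 is {0, 1, 2, 3, 5, 6, 7, 8}
Set of 6: {0, 1, 2, 3, 5, 6, 7, 8}; 4 is not a member.

Answer: no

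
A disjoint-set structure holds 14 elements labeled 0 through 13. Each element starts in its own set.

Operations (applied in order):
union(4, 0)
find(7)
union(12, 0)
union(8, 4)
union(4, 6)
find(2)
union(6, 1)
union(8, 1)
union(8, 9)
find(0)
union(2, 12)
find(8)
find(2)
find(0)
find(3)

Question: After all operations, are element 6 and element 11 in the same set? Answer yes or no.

Step 1: union(4, 0) -> merged; set of 4 now {0, 4}
Step 2: find(7) -> no change; set of 7 is {7}
Step 3: union(12, 0) -> merged; set of 12 now {0, 4, 12}
Step 4: union(8, 4) -> merged; set of 8 now {0, 4, 8, 12}
Step 5: union(4, 6) -> merged; set of 4 now {0, 4, 6, 8, 12}
Step 6: find(2) -> no change; set of 2 is {2}
Step 7: union(6, 1) -> merged; set of 6 now {0, 1, 4, 6, 8, 12}
Step 8: union(8, 1) -> already same set; set of 8 now {0, 1, 4, 6, 8, 12}
Step 9: union(8, 9) -> merged; set of 8 now {0, 1, 4, 6, 8, 9, 12}
Step 10: find(0) -> no change; set of 0 is {0, 1, 4, 6, 8, 9, 12}
Step 11: union(2, 12) -> merged; set of 2 now {0, 1, 2, 4, 6, 8, 9, 12}
Step 12: find(8) -> no change; set of 8 is {0, 1, 2, 4, 6, 8, 9, 12}
Step 13: find(2) -> no change; set of 2 is {0, 1, 2, 4, 6, 8, 9, 12}
Step 14: find(0) -> no change; set of 0 is {0, 1, 2, 4, 6, 8, 9, 12}
Step 15: find(3) -> no change; set of 3 is {3}
Set of 6: {0, 1, 2, 4, 6, 8, 9, 12}; 11 is not a member.

Answer: no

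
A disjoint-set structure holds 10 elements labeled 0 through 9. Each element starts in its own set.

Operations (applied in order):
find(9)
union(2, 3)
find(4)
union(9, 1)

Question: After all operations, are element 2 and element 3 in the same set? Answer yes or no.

Answer: yes

Derivation:
Step 1: find(9) -> no change; set of 9 is {9}
Step 2: union(2, 3) -> merged; set of 2 now {2, 3}
Step 3: find(4) -> no change; set of 4 is {4}
Step 4: union(9, 1) -> merged; set of 9 now {1, 9}
Set of 2: {2, 3}; 3 is a member.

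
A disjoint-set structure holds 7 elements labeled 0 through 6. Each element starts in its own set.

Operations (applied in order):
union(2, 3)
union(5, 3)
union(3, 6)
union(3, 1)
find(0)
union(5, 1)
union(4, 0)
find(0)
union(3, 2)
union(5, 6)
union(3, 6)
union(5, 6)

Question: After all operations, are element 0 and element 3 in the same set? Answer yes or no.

Answer: no

Derivation:
Step 1: union(2, 3) -> merged; set of 2 now {2, 3}
Step 2: union(5, 3) -> merged; set of 5 now {2, 3, 5}
Step 3: union(3, 6) -> merged; set of 3 now {2, 3, 5, 6}
Step 4: union(3, 1) -> merged; set of 3 now {1, 2, 3, 5, 6}
Step 5: find(0) -> no change; set of 0 is {0}
Step 6: union(5, 1) -> already same set; set of 5 now {1, 2, 3, 5, 6}
Step 7: union(4, 0) -> merged; set of 4 now {0, 4}
Step 8: find(0) -> no change; set of 0 is {0, 4}
Step 9: union(3, 2) -> already same set; set of 3 now {1, 2, 3, 5, 6}
Step 10: union(5, 6) -> already same set; set of 5 now {1, 2, 3, 5, 6}
Step 11: union(3, 6) -> already same set; set of 3 now {1, 2, 3, 5, 6}
Step 12: union(5, 6) -> already same set; set of 5 now {1, 2, 3, 5, 6}
Set of 0: {0, 4}; 3 is not a member.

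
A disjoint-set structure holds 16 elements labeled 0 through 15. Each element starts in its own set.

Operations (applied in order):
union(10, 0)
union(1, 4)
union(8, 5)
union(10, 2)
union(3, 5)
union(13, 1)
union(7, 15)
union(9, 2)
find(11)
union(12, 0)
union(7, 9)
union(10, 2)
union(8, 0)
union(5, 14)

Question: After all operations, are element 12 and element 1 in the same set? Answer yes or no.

Answer: no

Derivation:
Step 1: union(10, 0) -> merged; set of 10 now {0, 10}
Step 2: union(1, 4) -> merged; set of 1 now {1, 4}
Step 3: union(8, 5) -> merged; set of 8 now {5, 8}
Step 4: union(10, 2) -> merged; set of 10 now {0, 2, 10}
Step 5: union(3, 5) -> merged; set of 3 now {3, 5, 8}
Step 6: union(13, 1) -> merged; set of 13 now {1, 4, 13}
Step 7: union(7, 15) -> merged; set of 7 now {7, 15}
Step 8: union(9, 2) -> merged; set of 9 now {0, 2, 9, 10}
Step 9: find(11) -> no change; set of 11 is {11}
Step 10: union(12, 0) -> merged; set of 12 now {0, 2, 9, 10, 12}
Step 11: union(7, 9) -> merged; set of 7 now {0, 2, 7, 9, 10, 12, 15}
Step 12: union(10, 2) -> already same set; set of 10 now {0, 2, 7, 9, 10, 12, 15}
Step 13: union(8, 0) -> merged; set of 8 now {0, 2, 3, 5, 7, 8, 9, 10, 12, 15}
Step 14: union(5, 14) -> merged; set of 5 now {0, 2, 3, 5, 7, 8, 9, 10, 12, 14, 15}
Set of 12: {0, 2, 3, 5, 7, 8, 9, 10, 12, 14, 15}; 1 is not a member.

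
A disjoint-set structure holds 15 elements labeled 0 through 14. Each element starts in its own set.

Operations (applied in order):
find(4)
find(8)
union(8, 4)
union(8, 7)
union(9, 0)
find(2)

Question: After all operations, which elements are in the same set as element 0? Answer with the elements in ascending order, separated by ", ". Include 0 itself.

Answer: 0, 9

Derivation:
Step 1: find(4) -> no change; set of 4 is {4}
Step 2: find(8) -> no change; set of 8 is {8}
Step 3: union(8, 4) -> merged; set of 8 now {4, 8}
Step 4: union(8, 7) -> merged; set of 8 now {4, 7, 8}
Step 5: union(9, 0) -> merged; set of 9 now {0, 9}
Step 6: find(2) -> no change; set of 2 is {2}
Component of 0: {0, 9}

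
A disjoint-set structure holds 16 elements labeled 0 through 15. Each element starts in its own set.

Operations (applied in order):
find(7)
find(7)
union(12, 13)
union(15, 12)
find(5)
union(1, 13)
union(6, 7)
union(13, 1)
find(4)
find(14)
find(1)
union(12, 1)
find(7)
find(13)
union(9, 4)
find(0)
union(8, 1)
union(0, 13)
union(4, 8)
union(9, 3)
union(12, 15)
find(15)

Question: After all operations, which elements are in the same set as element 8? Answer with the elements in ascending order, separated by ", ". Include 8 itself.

Step 1: find(7) -> no change; set of 7 is {7}
Step 2: find(7) -> no change; set of 7 is {7}
Step 3: union(12, 13) -> merged; set of 12 now {12, 13}
Step 4: union(15, 12) -> merged; set of 15 now {12, 13, 15}
Step 5: find(5) -> no change; set of 5 is {5}
Step 6: union(1, 13) -> merged; set of 1 now {1, 12, 13, 15}
Step 7: union(6, 7) -> merged; set of 6 now {6, 7}
Step 8: union(13, 1) -> already same set; set of 13 now {1, 12, 13, 15}
Step 9: find(4) -> no change; set of 4 is {4}
Step 10: find(14) -> no change; set of 14 is {14}
Step 11: find(1) -> no change; set of 1 is {1, 12, 13, 15}
Step 12: union(12, 1) -> already same set; set of 12 now {1, 12, 13, 15}
Step 13: find(7) -> no change; set of 7 is {6, 7}
Step 14: find(13) -> no change; set of 13 is {1, 12, 13, 15}
Step 15: union(9, 4) -> merged; set of 9 now {4, 9}
Step 16: find(0) -> no change; set of 0 is {0}
Step 17: union(8, 1) -> merged; set of 8 now {1, 8, 12, 13, 15}
Step 18: union(0, 13) -> merged; set of 0 now {0, 1, 8, 12, 13, 15}
Step 19: union(4, 8) -> merged; set of 4 now {0, 1, 4, 8, 9, 12, 13, 15}
Step 20: union(9, 3) -> merged; set of 9 now {0, 1, 3, 4, 8, 9, 12, 13, 15}
Step 21: union(12, 15) -> already same set; set of 12 now {0, 1, 3, 4, 8, 9, 12, 13, 15}
Step 22: find(15) -> no change; set of 15 is {0, 1, 3, 4, 8, 9, 12, 13, 15}
Component of 8: {0, 1, 3, 4, 8, 9, 12, 13, 15}

Answer: 0, 1, 3, 4, 8, 9, 12, 13, 15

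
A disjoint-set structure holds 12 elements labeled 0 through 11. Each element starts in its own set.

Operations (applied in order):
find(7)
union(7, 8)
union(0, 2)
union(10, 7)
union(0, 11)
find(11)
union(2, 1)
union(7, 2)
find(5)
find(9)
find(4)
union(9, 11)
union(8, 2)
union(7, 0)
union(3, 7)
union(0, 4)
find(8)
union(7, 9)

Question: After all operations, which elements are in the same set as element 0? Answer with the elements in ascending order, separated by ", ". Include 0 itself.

Answer: 0, 1, 2, 3, 4, 7, 8, 9, 10, 11

Derivation:
Step 1: find(7) -> no change; set of 7 is {7}
Step 2: union(7, 8) -> merged; set of 7 now {7, 8}
Step 3: union(0, 2) -> merged; set of 0 now {0, 2}
Step 4: union(10, 7) -> merged; set of 10 now {7, 8, 10}
Step 5: union(0, 11) -> merged; set of 0 now {0, 2, 11}
Step 6: find(11) -> no change; set of 11 is {0, 2, 11}
Step 7: union(2, 1) -> merged; set of 2 now {0, 1, 2, 11}
Step 8: union(7, 2) -> merged; set of 7 now {0, 1, 2, 7, 8, 10, 11}
Step 9: find(5) -> no change; set of 5 is {5}
Step 10: find(9) -> no change; set of 9 is {9}
Step 11: find(4) -> no change; set of 4 is {4}
Step 12: union(9, 11) -> merged; set of 9 now {0, 1, 2, 7, 8, 9, 10, 11}
Step 13: union(8, 2) -> already same set; set of 8 now {0, 1, 2, 7, 8, 9, 10, 11}
Step 14: union(7, 0) -> already same set; set of 7 now {0, 1, 2, 7, 8, 9, 10, 11}
Step 15: union(3, 7) -> merged; set of 3 now {0, 1, 2, 3, 7, 8, 9, 10, 11}
Step 16: union(0, 4) -> merged; set of 0 now {0, 1, 2, 3, 4, 7, 8, 9, 10, 11}
Step 17: find(8) -> no change; set of 8 is {0, 1, 2, 3, 4, 7, 8, 9, 10, 11}
Step 18: union(7, 9) -> already same set; set of 7 now {0, 1, 2, 3, 4, 7, 8, 9, 10, 11}
Component of 0: {0, 1, 2, 3, 4, 7, 8, 9, 10, 11}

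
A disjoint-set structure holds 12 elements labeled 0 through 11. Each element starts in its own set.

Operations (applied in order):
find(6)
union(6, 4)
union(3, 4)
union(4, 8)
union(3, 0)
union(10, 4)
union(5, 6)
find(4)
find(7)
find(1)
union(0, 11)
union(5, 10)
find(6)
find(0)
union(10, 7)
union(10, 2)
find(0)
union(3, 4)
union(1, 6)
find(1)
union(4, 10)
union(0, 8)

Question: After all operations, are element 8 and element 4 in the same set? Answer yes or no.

Step 1: find(6) -> no change; set of 6 is {6}
Step 2: union(6, 4) -> merged; set of 6 now {4, 6}
Step 3: union(3, 4) -> merged; set of 3 now {3, 4, 6}
Step 4: union(4, 8) -> merged; set of 4 now {3, 4, 6, 8}
Step 5: union(3, 0) -> merged; set of 3 now {0, 3, 4, 6, 8}
Step 6: union(10, 4) -> merged; set of 10 now {0, 3, 4, 6, 8, 10}
Step 7: union(5, 6) -> merged; set of 5 now {0, 3, 4, 5, 6, 8, 10}
Step 8: find(4) -> no change; set of 4 is {0, 3, 4, 5, 6, 8, 10}
Step 9: find(7) -> no change; set of 7 is {7}
Step 10: find(1) -> no change; set of 1 is {1}
Step 11: union(0, 11) -> merged; set of 0 now {0, 3, 4, 5, 6, 8, 10, 11}
Step 12: union(5, 10) -> already same set; set of 5 now {0, 3, 4, 5, 6, 8, 10, 11}
Step 13: find(6) -> no change; set of 6 is {0, 3, 4, 5, 6, 8, 10, 11}
Step 14: find(0) -> no change; set of 0 is {0, 3, 4, 5, 6, 8, 10, 11}
Step 15: union(10, 7) -> merged; set of 10 now {0, 3, 4, 5, 6, 7, 8, 10, 11}
Step 16: union(10, 2) -> merged; set of 10 now {0, 2, 3, 4, 5, 6, 7, 8, 10, 11}
Step 17: find(0) -> no change; set of 0 is {0, 2, 3, 4, 5, 6, 7, 8, 10, 11}
Step 18: union(3, 4) -> already same set; set of 3 now {0, 2, 3, 4, 5, 6, 7, 8, 10, 11}
Step 19: union(1, 6) -> merged; set of 1 now {0, 1, 2, 3, 4, 5, 6, 7, 8, 10, 11}
Step 20: find(1) -> no change; set of 1 is {0, 1, 2, 3, 4, 5, 6, 7, 8, 10, 11}
Step 21: union(4, 10) -> already same set; set of 4 now {0, 1, 2, 3, 4, 5, 6, 7, 8, 10, 11}
Step 22: union(0, 8) -> already same set; set of 0 now {0, 1, 2, 3, 4, 5, 6, 7, 8, 10, 11}
Set of 8: {0, 1, 2, 3, 4, 5, 6, 7, 8, 10, 11}; 4 is a member.

Answer: yes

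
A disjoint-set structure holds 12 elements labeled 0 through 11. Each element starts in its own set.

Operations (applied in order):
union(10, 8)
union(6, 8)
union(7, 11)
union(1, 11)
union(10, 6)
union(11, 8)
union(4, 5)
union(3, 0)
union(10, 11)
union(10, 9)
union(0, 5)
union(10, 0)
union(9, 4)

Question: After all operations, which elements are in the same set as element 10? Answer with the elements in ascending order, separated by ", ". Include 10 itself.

Answer: 0, 1, 3, 4, 5, 6, 7, 8, 9, 10, 11

Derivation:
Step 1: union(10, 8) -> merged; set of 10 now {8, 10}
Step 2: union(6, 8) -> merged; set of 6 now {6, 8, 10}
Step 3: union(7, 11) -> merged; set of 7 now {7, 11}
Step 4: union(1, 11) -> merged; set of 1 now {1, 7, 11}
Step 5: union(10, 6) -> already same set; set of 10 now {6, 8, 10}
Step 6: union(11, 8) -> merged; set of 11 now {1, 6, 7, 8, 10, 11}
Step 7: union(4, 5) -> merged; set of 4 now {4, 5}
Step 8: union(3, 0) -> merged; set of 3 now {0, 3}
Step 9: union(10, 11) -> already same set; set of 10 now {1, 6, 7, 8, 10, 11}
Step 10: union(10, 9) -> merged; set of 10 now {1, 6, 7, 8, 9, 10, 11}
Step 11: union(0, 5) -> merged; set of 0 now {0, 3, 4, 5}
Step 12: union(10, 0) -> merged; set of 10 now {0, 1, 3, 4, 5, 6, 7, 8, 9, 10, 11}
Step 13: union(9, 4) -> already same set; set of 9 now {0, 1, 3, 4, 5, 6, 7, 8, 9, 10, 11}
Component of 10: {0, 1, 3, 4, 5, 6, 7, 8, 9, 10, 11}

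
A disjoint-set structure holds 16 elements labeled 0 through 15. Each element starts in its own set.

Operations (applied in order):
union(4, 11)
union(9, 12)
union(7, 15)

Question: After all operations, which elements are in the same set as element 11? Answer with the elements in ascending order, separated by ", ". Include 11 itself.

Answer: 4, 11

Derivation:
Step 1: union(4, 11) -> merged; set of 4 now {4, 11}
Step 2: union(9, 12) -> merged; set of 9 now {9, 12}
Step 3: union(7, 15) -> merged; set of 7 now {7, 15}
Component of 11: {4, 11}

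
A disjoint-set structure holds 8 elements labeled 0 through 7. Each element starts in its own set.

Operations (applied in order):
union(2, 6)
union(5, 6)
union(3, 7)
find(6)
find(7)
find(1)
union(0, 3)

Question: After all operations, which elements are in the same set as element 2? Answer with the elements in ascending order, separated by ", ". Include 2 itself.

Answer: 2, 5, 6

Derivation:
Step 1: union(2, 6) -> merged; set of 2 now {2, 6}
Step 2: union(5, 6) -> merged; set of 5 now {2, 5, 6}
Step 3: union(3, 7) -> merged; set of 3 now {3, 7}
Step 4: find(6) -> no change; set of 6 is {2, 5, 6}
Step 5: find(7) -> no change; set of 7 is {3, 7}
Step 6: find(1) -> no change; set of 1 is {1}
Step 7: union(0, 3) -> merged; set of 0 now {0, 3, 7}
Component of 2: {2, 5, 6}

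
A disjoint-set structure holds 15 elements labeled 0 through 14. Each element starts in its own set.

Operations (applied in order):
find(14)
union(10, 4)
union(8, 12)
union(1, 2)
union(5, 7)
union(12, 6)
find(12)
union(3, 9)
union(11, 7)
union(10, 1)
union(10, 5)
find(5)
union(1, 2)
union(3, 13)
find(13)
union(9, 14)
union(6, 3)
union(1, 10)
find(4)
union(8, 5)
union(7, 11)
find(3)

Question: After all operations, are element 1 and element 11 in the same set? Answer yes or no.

Answer: yes

Derivation:
Step 1: find(14) -> no change; set of 14 is {14}
Step 2: union(10, 4) -> merged; set of 10 now {4, 10}
Step 3: union(8, 12) -> merged; set of 8 now {8, 12}
Step 4: union(1, 2) -> merged; set of 1 now {1, 2}
Step 5: union(5, 7) -> merged; set of 5 now {5, 7}
Step 6: union(12, 6) -> merged; set of 12 now {6, 8, 12}
Step 7: find(12) -> no change; set of 12 is {6, 8, 12}
Step 8: union(3, 9) -> merged; set of 3 now {3, 9}
Step 9: union(11, 7) -> merged; set of 11 now {5, 7, 11}
Step 10: union(10, 1) -> merged; set of 10 now {1, 2, 4, 10}
Step 11: union(10, 5) -> merged; set of 10 now {1, 2, 4, 5, 7, 10, 11}
Step 12: find(5) -> no change; set of 5 is {1, 2, 4, 5, 7, 10, 11}
Step 13: union(1, 2) -> already same set; set of 1 now {1, 2, 4, 5, 7, 10, 11}
Step 14: union(3, 13) -> merged; set of 3 now {3, 9, 13}
Step 15: find(13) -> no change; set of 13 is {3, 9, 13}
Step 16: union(9, 14) -> merged; set of 9 now {3, 9, 13, 14}
Step 17: union(6, 3) -> merged; set of 6 now {3, 6, 8, 9, 12, 13, 14}
Step 18: union(1, 10) -> already same set; set of 1 now {1, 2, 4, 5, 7, 10, 11}
Step 19: find(4) -> no change; set of 4 is {1, 2, 4, 5, 7, 10, 11}
Step 20: union(8, 5) -> merged; set of 8 now {1, 2, 3, 4, 5, 6, 7, 8, 9, 10, 11, 12, 13, 14}
Step 21: union(7, 11) -> already same set; set of 7 now {1, 2, 3, 4, 5, 6, 7, 8, 9, 10, 11, 12, 13, 14}
Step 22: find(3) -> no change; set of 3 is {1, 2, 3, 4, 5, 6, 7, 8, 9, 10, 11, 12, 13, 14}
Set of 1: {1, 2, 3, 4, 5, 6, 7, 8, 9, 10, 11, 12, 13, 14}; 11 is a member.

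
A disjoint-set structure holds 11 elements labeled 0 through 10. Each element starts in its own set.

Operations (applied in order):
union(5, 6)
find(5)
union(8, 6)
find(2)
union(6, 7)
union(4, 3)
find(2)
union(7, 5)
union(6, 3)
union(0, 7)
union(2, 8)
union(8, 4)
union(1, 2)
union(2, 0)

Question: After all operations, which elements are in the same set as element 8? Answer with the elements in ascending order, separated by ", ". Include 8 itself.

Answer: 0, 1, 2, 3, 4, 5, 6, 7, 8

Derivation:
Step 1: union(5, 6) -> merged; set of 5 now {5, 6}
Step 2: find(5) -> no change; set of 5 is {5, 6}
Step 3: union(8, 6) -> merged; set of 8 now {5, 6, 8}
Step 4: find(2) -> no change; set of 2 is {2}
Step 5: union(6, 7) -> merged; set of 6 now {5, 6, 7, 8}
Step 6: union(4, 3) -> merged; set of 4 now {3, 4}
Step 7: find(2) -> no change; set of 2 is {2}
Step 8: union(7, 5) -> already same set; set of 7 now {5, 6, 7, 8}
Step 9: union(6, 3) -> merged; set of 6 now {3, 4, 5, 6, 7, 8}
Step 10: union(0, 7) -> merged; set of 0 now {0, 3, 4, 5, 6, 7, 8}
Step 11: union(2, 8) -> merged; set of 2 now {0, 2, 3, 4, 5, 6, 7, 8}
Step 12: union(8, 4) -> already same set; set of 8 now {0, 2, 3, 4, 5, 6, 7, 8}
Step 13: union(1, 2) -> merged; set of 1 now {0, 1, 2, 3, 4, 5, 6, 7, 8}
Step 14: union(2, 0) -> already same set; set of 2 now {0, 1, 2, 3, 4, 5, 6, 7, 8}
Component of 8: {0, 1, 2, 3, 4, 5, 6, 7, 8}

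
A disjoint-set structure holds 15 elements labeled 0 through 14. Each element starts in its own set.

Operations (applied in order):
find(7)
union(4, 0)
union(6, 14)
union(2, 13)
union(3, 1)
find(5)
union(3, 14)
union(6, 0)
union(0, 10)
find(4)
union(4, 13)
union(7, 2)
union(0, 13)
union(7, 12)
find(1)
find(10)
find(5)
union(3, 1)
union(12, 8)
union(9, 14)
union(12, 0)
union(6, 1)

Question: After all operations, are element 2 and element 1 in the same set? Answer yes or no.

Step 1: find(7) -> no change; set of 7 is {7}
Step 2: union(4, 0) -> merged; set of 4 now {0, 4}
Step 3: union(6, 14) -> merged; set of 6 now {6, 14}
Step 4: union(2, 13) -> merged; set of 2 now {2, 13}
Step 5: union(3, 1) -> merged; set of 3 now {1, 3}
Step 6: find(5) -> no change; set of 5 is {5}
Step 7: union(3, 14) -> merged; set of 3 now {1, 3, 6, 14}
Step 8: union(6, 0) -> merged; set of 6 now {0, 1, 3, 4, 6, 14}
Step 9: union(0, 10) -> merged; set of 0 now {0, 1, 3, 4, 6, 10, 14}
Step 10: find(4) -> no change; set of 4 is {0, 1, 3, 4, 6, 10, 14}
Step 11: union(4, 13) -> merged; set of 4 now {0, 1, 2, 3, 4, 6, 10, 13, 14}
Step 12: union(7, 2) -> merged; set of 7 now {0, 1, 2, 3, 4, 6, 7, 10, 13, 14}
Step 13: union(0, 13) -> already same set; set of 0 now {0, 1, 2, 3, 4, 6, 7, 10, 13, 14}
Step 14: union(7, 12) -> merged; set of 7 now {0, 1, 2, 3, 4, 6, 7, 10, 12, 13, 14}
Step 15: find(1) -> no change; set of 1 is {0, 1, 2, 3, 4, 6, 7, 10, 12, 13, 14}
Step 16: find(10) -> no change; set of 10 is {0, 1, 2, 3, 4, 6, 7, 10, 12, 13, 14}
Step 17: find(5) -> no change; set of 5 is {5}
Step 18: union(3, 1) -> already same set; set of 3 now {0, 1, 2, 3, 4, 6, 7, 10, 12, 13, 14}
Step 19: union(12, 8) -> merged; set of 12 now {0, 1, 2, 3, 4, 6, 7, 8, 10, 12, 13, 14}
Step 20: union(9, 14) -> merged; set of 9 now {0, 1, 2, 3, 4, 6, 7, 8, 9, 10, 12, 13, 14}
Step 21: union(12, 0) -> already same set; set of 12 now {0, 1, 2, 3, 4, 6, 7, 8, 9, 10, 12, 13, 14}
Step 22: union(6, 1) -> already same set; set of 6 now {0, 1, 2, 3, 4, 6, 7, 8, 9, 10, 12, 13, 14}
Set of 2: {0, 1, 2, 3, 4, 6, 7, 8, 9, 10, 12, 13, 14}; 1 is a member.

Answer: yes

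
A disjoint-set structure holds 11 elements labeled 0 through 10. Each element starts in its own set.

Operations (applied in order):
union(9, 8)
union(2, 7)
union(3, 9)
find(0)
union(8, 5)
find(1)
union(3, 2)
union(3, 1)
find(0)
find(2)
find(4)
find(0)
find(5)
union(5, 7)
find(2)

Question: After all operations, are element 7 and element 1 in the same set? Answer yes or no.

Answer: yes

Derivation:
Step 1: union(9, 8) -> merged; set of 9 now {8, 9}
Step 2: union(2, 7) -> merged; set of 2 now {2, 7}
Step 3: union(3, 9) -> merged; set of 3 now {3, 8, 9}
Step 4: find(0) -> no change; set of 0 is {0}
Step 5: union(8, 5) -> merged; set of 8 now {3, 5, 8, 9}
Step 6: find(1) -> no change; set of 1 is {1}
Step 7: union(3, 2) -> merged; set of 3 now {2, 3, 5, 7, 8, 9}
Step 8: union(3, 1) -> merged; set of 3 now {1, 2, 3, 5, 7, 8, 9}
Step 9: find(0) -> no change; set of 0 is {0}
Step 10: find(2) -> no change; set of 2 is {1, 2, 3, 5, 7, 8, 9}
Step 11: find(4) -> no change; set of 4 is {4}
Step 12: find(0) -> no change; set of 0 is {0}
Step 13: find(5) -> no change; set of 5 is {1, 2, 3, 5, 7, 8, 9}
Step 14: union(5, 7) -> already same set; set of 5 now {1, 2, 3, 5, 7, 8, 9}
Step 15: find(2) -> no change; set of 2 is {1, 2, 3, 5, 7, 8, 9}
Set of 7: {1, 2, 3, 5, 7, 8, 9}; 1 is a member.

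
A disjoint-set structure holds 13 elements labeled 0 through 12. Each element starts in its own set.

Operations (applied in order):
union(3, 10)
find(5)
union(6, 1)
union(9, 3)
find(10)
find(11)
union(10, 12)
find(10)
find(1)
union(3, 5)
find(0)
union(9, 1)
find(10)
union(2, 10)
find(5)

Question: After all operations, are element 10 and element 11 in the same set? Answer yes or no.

Answer: no

Derivation:
Step 1: union(3, 10) -> merged; set of 3 now {3, 10}
Step 2: find(5) -> no change; set of 5 is {5}
Step 3: union(6, 1) -> merged; set of 6 now {1, 6}
Step 4: union(9, 3) -> merged; set of 9 now {3, 9, 10}
Step 5: find(10) -> no change; set of 10 is {3, 9, 10}
Step 6: find(11) -> no change; set of 11 is {11}
Step 7: union(10, 12) -> merged; set of 10 now {3, 9, 10, 12}
Step 8: find(10) -> no change; set of 10 is {3, 9, 10, 12}
Step 9: find(1) -> no change; set of 1 is {1, 6}
Step 10: union(3, 5) -> merged; set of 3 now {3, 5, 9, 10, 12}
Step 11: find(0) -> no change; set of 0 is {0}
Step 12: union(9, 1) -> merged; set of 9 now {1, 3, 5, 6, 9, 10, 12}
Step 13: find(10) -> no change; set of 10 is {1, 3, 5, 6, 9, 10, 12}
Step 14: union(2, 10) -> merged; set of 2 now {1, 2, 3, 5, 6, 9, 10, 12}
Step 15: find(5) -> no change; set of 5 is {1, 2, 3, 5, 6, 9, 10, 12}
Set of 10: {1, 2, 3, 5, 6, 9, 10, 12}; 11 is not a member.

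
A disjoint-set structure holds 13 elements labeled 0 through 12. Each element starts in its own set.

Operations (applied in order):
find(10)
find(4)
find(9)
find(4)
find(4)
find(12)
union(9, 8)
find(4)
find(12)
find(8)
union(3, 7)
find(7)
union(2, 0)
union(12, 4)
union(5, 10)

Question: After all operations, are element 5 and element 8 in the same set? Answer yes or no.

Answer: no

Derivation:
Step 1: find(10) -> no change; set of 10 is {10}
Step 2: find(4) -> no change; set of 4 is {4}
Step 3: find(9) -> no change; set of 9 is {9}
Step 4: find(4) -> no change; set of 4 is {4}
Step 5: find(4) -> no change; set of 4 is {4}
Step 6: find(12) -> no change; set of 12 is {12}
Step 7: union(9, 8) -> merged; set of 9 now {8, 9}
Step 8: find(4) -> no change; set of 4 is {4}
Step 9: find(12) -> no change; set of 12 is {12}
Step 10: find(8) -> no change; set of 8 is {8, 9}
Step 11: union(3, 7) -> merged; set of 3 now {3, 7}
Step 12: find(7) -> no change; set of 7 is {3, 7}
Step 13: union(2, 0) -> merged; set of 2 now {0, 2}
Step 14: union(12, 4) -> merged; set of 12 now {4, 12}
Step 15: union(5, 10) -> merged; set of 5 now {5, 10}
Set of 5: {5, 10}; 8 is not a member.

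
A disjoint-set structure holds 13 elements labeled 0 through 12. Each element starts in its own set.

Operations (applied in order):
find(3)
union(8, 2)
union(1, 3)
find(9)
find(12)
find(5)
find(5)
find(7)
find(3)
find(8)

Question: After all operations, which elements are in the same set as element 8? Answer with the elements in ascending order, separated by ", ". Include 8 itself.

Step 1: find(3) -> no change; set of 3 is {3}
Step 2: union(8, 2) -> merged; set of 8 now {2, 8}
Step 3: union(1, 3) -> merged; set of 1 now {1, 3}
Step 4: find(9) -> no change; set of 9 is {9}
Step 5: find(12) -> no change; set of 12 is {12}
Step 6: find(5) -> no change; set of 5 is {5}
Step 7: find(5) -> no change; set of 5 is {5}
Step 8: find(7) -> no change; set of 7 is {7}
Step 9: find(3) -> no change; set of 3 is {1, 3}
Step 10: find(8) -> no change; set of 8 is {2, 8}
Component of 8: {2, 8}

Answer: 2, 8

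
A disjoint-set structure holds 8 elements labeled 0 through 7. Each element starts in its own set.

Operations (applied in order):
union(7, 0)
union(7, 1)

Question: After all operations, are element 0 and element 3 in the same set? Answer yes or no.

Answer: no

Derivation:
Step 1: union(7, 0) -> merged; set of 7 now {0, 7}
Step 2: union(7, 1) -> merged; set of 7 now {0, 1, 7}
Set of 0: {0, 1, 7}; 3 is not a member.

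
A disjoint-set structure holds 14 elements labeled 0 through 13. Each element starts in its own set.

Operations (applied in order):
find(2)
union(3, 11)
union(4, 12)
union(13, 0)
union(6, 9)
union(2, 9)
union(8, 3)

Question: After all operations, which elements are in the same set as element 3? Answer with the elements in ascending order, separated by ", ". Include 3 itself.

Step 1: find(2) -> no change; set of 2 is {2}
Step 2: union(3, 11) -> merged; set of 3 now {3, 11}
Step 3: union(4, 12) -> merged; set of 4 now {4, 12}
Step 4: union(13, 0) -> merged; set of 13 now {0, 13}
Step 5: union(6, 9) -> merged; set of 6 now {6, 9}
Step 6: union(2, 9) -> merged; set of 2 now {2, 6, 9}
Step 7: union(8, 3) -> merged; set of 8 now {3, 8, 11}
Component of 3: {3, 8, 11}

Answer: 3, 8, 11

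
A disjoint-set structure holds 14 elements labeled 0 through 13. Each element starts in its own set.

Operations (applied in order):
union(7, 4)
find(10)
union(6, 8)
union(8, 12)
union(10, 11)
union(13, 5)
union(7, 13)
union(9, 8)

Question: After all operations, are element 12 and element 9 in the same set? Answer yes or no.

Step 1: union(7, 4) -> merged; set of 7 now {4, 7}
Step 2: find(10) -> no change; set of 10 is {10}
Step 3: union(6, 8) -> merged; set of 6 now {6, 8}
Step 4: union(8, 12) -> merged; set of 8 now {6, 8, 12}
Step 5: union(10, 11) -> merged; set of 10 now {10, 11}
Step 6: union(13, 5) -> merged; set of 13 now {5, 13}
Step 7: union(7, 13) -> merged; set of 7 now {4, 5, 7, 13}
Step 8: union(9, 8) -> merged; set of 9 now {6, 8, 9, 12}
Set of 12: {6, 8, 9, 12}; 9 is a member.

Answer: yes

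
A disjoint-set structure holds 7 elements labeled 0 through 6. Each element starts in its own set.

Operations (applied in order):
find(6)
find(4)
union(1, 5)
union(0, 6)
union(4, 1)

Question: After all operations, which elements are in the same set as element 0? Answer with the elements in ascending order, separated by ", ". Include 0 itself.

Answer: 0, 6

Derivation:
Step 1: find(6) -> no change; set of 6 is {6}
Step 2: find(4) -> no change; set of 4 is {4}
Step 3: union(1, 5) -> merged; set of 1 now {1, 5}
Step 4: union(0, 6) -> merged; set of 0 now {0, 6}
Step 5: union(4, 1) -> merged; set of 4 now {1, 4, 5}
Component of 0: {0, 6}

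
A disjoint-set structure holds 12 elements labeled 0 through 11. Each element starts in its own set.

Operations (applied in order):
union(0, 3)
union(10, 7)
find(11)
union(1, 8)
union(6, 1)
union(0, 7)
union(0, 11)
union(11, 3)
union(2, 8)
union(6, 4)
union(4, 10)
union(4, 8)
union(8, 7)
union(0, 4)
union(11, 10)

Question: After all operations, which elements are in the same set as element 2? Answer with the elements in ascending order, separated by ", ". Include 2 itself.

Step 1: union(0, 3) -> merged; set of 0 now {0, 3}
Step 2: union(10, 7) -> merged; set of 10 now {7, 10}
Step 3: find(11) -> no change; set of 11 is {11}
Step 4: union(1, 8) -> merged; set of 1 now {1, 8}
Step 5: union(6, 1) -> merged; set of 6 now {1, 6, 8}
Step 6: union(0, 7) -> merged; set of 0 now {0, 3, 7, 10}
Step 7: union(0, 11) -> merged; set of 0 now {0, 3, 7, 10, 11}
Step 8: union(11, 3) -> already same set; set of 11 now {0, 3, 7, 10, 11}
Step 9: union(2, 8) -> merged; set of 2 now {1, 2, 6, 8}
Step 10: union(6, 4) -> merged; set of 6 now {1, 2, 4, 6, 8}
Step 11: union(4, 10) -> merged; set of 4 now {0, 1, 2, 3, 4, 6, 7, 8, 10, 11}
Step 12: union(4, 8) -> already same set; set of 4 now {0, 1, 2, 3, 4, 6, 7, 8, 10, 11}
Step 13: union(8, 7) -> already same set; set of 8 now {0, 1, 2, 3, 4, 6, 7, 8, 10, 11}
Step 14: union(0, 4) -> already same set; set of 0 now {0, 1, 2, 3, 4, 6, 7, 8, 10, 11}
Step 15: union(11, 10) -> already same set; set of 11 now {0, 1, 2, 3, 4, 6, 7, 8, 10, 11}
Component of 2: {0, 1, 2, 3, 4, 6, 7, 8, 10, 11}

Answer: 0, 1, 2, 3, 4, 6, 7, 8, 10, 11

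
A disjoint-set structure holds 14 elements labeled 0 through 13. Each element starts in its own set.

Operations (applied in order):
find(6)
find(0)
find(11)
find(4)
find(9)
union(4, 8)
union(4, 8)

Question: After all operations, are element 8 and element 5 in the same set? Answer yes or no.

Step 1: find(6) -> no change; set of 6 is {6}
Step 2: find(0) -> no change; set of 0 is {0}
Step 3: find(11) -> no change; set of 11 is {11}
Step 4: find(4) -> no change; set of 4 is {4}
Step 5: find(9) -> no change; set of 9 is {9}
Step 6: union(4, 8) -> merged; set of 4 now {4, 8}
Step 7: union(4, 8) -> already same set; set of 4 now {4, 8}
Set of 8: {4, 8}; 5 is not a member.

Answer: no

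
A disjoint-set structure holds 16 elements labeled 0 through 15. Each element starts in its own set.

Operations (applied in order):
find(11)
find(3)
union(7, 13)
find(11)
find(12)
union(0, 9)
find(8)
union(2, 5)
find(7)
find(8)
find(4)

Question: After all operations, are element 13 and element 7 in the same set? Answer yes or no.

Answer: yes

Derivation:
Step 1: find(11) -> no change; set of 11 is {11}
Step 2: find(3) -> no change; set of 3 is {3}
Step 3: union(7, 13) -> merged; set of 7 now {7, 13}
Step 4: find(11) -> no change; set of 11 is {11}
Step 5: find(12) -> no change; set of 12 is {12}
Step 6: union(0, 9) -> merged; set of 0 now {0, 9}
Step 7: find(8) -> no change; set of 8 is {8}
Step 8: union(2, 5) -> merged; set of 2 now {2, 5}
Step 9: find(7) -> no change; set of 7 is {7, 13}
Step 10: find(8) -> no change; set of 8 is {8}
Step 11: find(4) -> no change; set of 4 is {4}
Set of 13: {7, 13}; 7 is a member.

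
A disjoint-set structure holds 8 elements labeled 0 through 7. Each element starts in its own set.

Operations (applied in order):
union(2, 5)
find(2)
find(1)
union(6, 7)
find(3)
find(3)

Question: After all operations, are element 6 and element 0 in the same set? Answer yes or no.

Step 1: union(2, 5) -> merged; set of 2 now {2, 5}
Step 2: find(2) -> no change; set of 2 is {2, 5}
Step 3: find(1) -> no change; set of 1 is {1}
Step 4: union(6, 7) -> merged; set of 6 now {6, 7}
Step 5: find(3) -> no change; set of 3 is {3}
Step 6: find(3) -> no change; set of 3 is {3}
Set of 6: {6, 7}; 0 is not a member.

Answer: no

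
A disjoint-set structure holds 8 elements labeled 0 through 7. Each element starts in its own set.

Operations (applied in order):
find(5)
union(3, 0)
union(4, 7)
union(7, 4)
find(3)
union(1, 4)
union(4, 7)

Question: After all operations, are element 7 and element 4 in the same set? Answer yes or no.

Answer: yes

Derivation:
Step 1: find(5) -> no change; set of 5 is {5}
Step 2: union(3, 0) -> merged; set of 3 now {0, 3}
Step 3: union(4, 7) -> merged; set of 4 now {4, 7}
Step 4: union(7, 4) -> already same set; set of 7 now {4, 7}
Step 5: find(3) -> no change; set of 3 is {0, 3}
Step 6: union(1, 4) -> merged; set of 1 now {1, 4, 7}
Step 7: union(4, 7) -> already same set; set of 4 now {1, 4, 7}
Set of 7: {1, 4, 7}; 4 is a member.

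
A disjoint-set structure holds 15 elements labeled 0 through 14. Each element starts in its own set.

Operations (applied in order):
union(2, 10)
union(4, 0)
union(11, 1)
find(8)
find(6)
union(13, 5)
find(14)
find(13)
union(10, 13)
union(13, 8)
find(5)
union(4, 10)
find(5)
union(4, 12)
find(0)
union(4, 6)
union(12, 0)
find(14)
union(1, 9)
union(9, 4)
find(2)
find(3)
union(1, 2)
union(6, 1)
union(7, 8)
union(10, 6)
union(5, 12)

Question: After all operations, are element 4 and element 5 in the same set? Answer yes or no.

Answer: yes

Derivation:
Step 1: union(2, 10) -> merged; set of 2 now {2, 10}
Step 2: union(4, 0) -> merged; set of 4 now {0, 4}
Step 3: union(11, 1) -> merged; set of 11 now {1, 11}
Step 4: find(8) -> no change; set of 8 is {8}
Step 5: find(6) -> no change; set of 6 is {6}
Step 6: union(13, 5) -> merged; set of 13 now {5, 13}
Step 7: find(14) -> no change; set of 14 is {14}
Step 8: find(13) -> no change; set of 13 is {5, 13}
Step 9: union(10, 13) -> merged; set of 10 now {2, 5, 10, 13}
Step 10: union(13, 8) -> merged; set of 13 now {2, 5, 8, 10, 13}
Step 11: find(5) -> no change; set of 5 is {2, 5, 8, 10, 13}
Step 12: union(4, 10) -> merged; set of 4 now {0, 2, 4, 5, 8, 10, 13}
Step 13: find(5) -> no change; set of 5 is {0, 2, 4, 5, 8, 10, 13}
Step 14: union(4, 12) -> merged; set of 4 now {0, 2, 4, 5, 8, 10, 12, 13}
Step 15: find(0) -> no change; set of 0 is {0, 2, 4, 5, 8, 10, 12, 13}
Step 16: union(4, 6) -> merged; set of 4 now {0, 2, 4, 5, 6, 8, 10, 12, 13}
Step 17: union(12, 0) -> already same set; set of 12 now {0, 2, 4, 5, 6, 8, 10, 12, 13}
Step 18: find(14) -> no change; set of 14 is {14}
Step 19: union(1, 9) -> merged; set of 1 now {1, 9, 11}
Step 20: union(9, 4) -> merged; set of 9 now {0, 1, 2, 4, 5, 6, 8, 9, 10, 11, 12, 13}
Step 21: find(2) -> no change; set of 2 is {0, 1, 2, 4, 5, 6, 8, 9, 10, 11, 12, 13}
Step 22: find(3) -> no change; set of 3 is {3}
Step 23: union(1, 2) -> already same set; set of 1 now {0, 1, 2, 4, 5, 6, 8, 9, 10, 11, 12, 13}
Step 24: union(6, 1) -> already same set; set of 6 now {0, 1, 2, 4, 5, 6, 8, 9, 10, 11, 12, 13}
Step 25: union(7, 8) -> merged; set of 7 now {0, 1, 2, 4, 5, 6, 7, 8, 9, 10, 11, 12, 13}
Step 26: union(10, 6) -> already same set; set of 10 now {0, 1, 2, 4, 5, 6, 7, 8, 9, 10, 11, 12, 13}
Step 27: union(5, 12) -> already same set; set of 5 now {0, 1, 2, 4, 5, 6, 7, 8, 9, 10, 11, 12, 13}
Set of 4: {0, 1, 2, 4, 5, 6, 7, 8, 9, 10, 11, 12, 13}; 5 is a member.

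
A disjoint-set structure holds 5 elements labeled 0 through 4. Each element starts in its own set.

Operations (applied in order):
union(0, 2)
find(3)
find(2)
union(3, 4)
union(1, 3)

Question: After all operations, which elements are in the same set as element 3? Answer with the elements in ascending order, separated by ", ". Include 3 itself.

Answer: 1, 3, 4

Derivation:
Step 1: union(0, 2) -> merged; set of 0 now {0, 2}
Step 2: find(3) -> no change; set of 3 is {3}
Step 3: find(2) -> no change; set of 2 is {0, 2}
Step 4: union(3, 4) -> merged; set of 3 now {3, 4}
Step 5: union(1, 3) -> merged; set of 1 now {1, 3, 4}
Component of 3: {1, 3, 4}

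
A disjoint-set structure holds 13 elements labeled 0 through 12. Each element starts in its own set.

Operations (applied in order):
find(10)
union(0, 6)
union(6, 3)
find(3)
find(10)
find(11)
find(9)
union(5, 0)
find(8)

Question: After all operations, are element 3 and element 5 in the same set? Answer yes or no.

Step 1: find(10) -> no change; set of 10 is {10}
Step 2: union(0, 6) -> merged; set of 0 now {0, 6}
Step 3: union(6, 3) -> merged; set of 6 now {0, 3, 6}
Step 4: find(3) -> no change; set of 3 is {0, 3, 6}
Step 5: find(10) -> no change; set of 10 is {10}
Step 6: find(11) -> no change; set of 11 is {11}
Step 7: find(9) -> no change; set of 9 is {9}
Step 8: union(5, 0) -> merged; set of 5 now {0, 3, 5, 6}
Step 9: find(8) -> no change; set of 8 is {8}
Set of 3: {0, 3, 5, 6}; 5 is a member.

Answer: yes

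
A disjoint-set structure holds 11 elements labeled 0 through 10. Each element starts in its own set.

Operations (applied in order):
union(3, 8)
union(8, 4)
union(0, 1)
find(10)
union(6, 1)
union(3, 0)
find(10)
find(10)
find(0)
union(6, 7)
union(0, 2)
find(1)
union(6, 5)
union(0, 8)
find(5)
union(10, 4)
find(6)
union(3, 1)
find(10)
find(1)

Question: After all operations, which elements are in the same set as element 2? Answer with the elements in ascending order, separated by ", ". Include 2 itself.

Answer: 0, 1, 2, 3, 4, 5, 6, 7, 8, 10

Derivation:
Step 1: union(3, 8) -> merged; set of 3 now {3, 8}
Step 2: union(8, 4) -> merged; set of 8 now {3, 4, 8}
Step 3: union(0, 1) -> merged; set of 0 now {0, 1}
Step 4: find(10) -> no change; set of 10 is {10}
Step 5: union(6, 1) -> merged; set of 6 now {0, 1, 6}
Step 6: union(3, 0) -> merged; set of 3 now {0, 1, 3, 4, 6, 8}
Step 7: find(10) -> no change; set of 10 is {10}
Step 8: find(10) -> no change; set of 10 is {10}
Step 9: find(0) -> no change; set of 0 is {0, 1, 3, 4, 6, 8}
Step 10: union(6, 7) -> merged; set of 6 now {0, 1, 3, 4, 6, 7, 8}
Step 11: union(0, 2) -> merged; set of 0 now {0, 1, 2, 3, 4, 6, 7, 8}
Step 12: find(1) -> no change; set of 1 is {0, 1, 2, 3, 4, 6, 7, 8}
Step 13: union(6, 5) -> merged; set of 6 now {0, 1, 2, 3, 4, 5, 6, 7, 8}
Step 14: union(0, 8) -> already same set; set of 0 now {0, 1, 2, 3, 4, 5, 6, 7, 8}
Step 15: find(5) -> no change; set of 5 is {0, 1, 2, 3, 4, 5, 6, 7, 8}
Step 16: union(10, 4) -> merged; set of 10 now {0, 1, 2, 3, 4, 5, 6, 7, 8, 10}
Step 17: find(6) -> no change; set of 6 is {0, 1, 2, 3, 4, 5, 6, 7, 8, 10}
Step 18: union(3, 1) -> already same set; set of 3 now {0, 1, 2, 3, 4, 5, 6, 7, 8, 10}
Step 19: find(10) -> no change; set of 10 is {0, 1, 2, 3, 4, 5, 6, 7, 8, 10}
Step 20: find(1) -> no change; set of 1 is {0, 1, 2, 3, 4, 5, 6, 7, 8, 10}
Component of 2: {0, 1, 2, 3, 4, 5, 6, 7, 8, 10}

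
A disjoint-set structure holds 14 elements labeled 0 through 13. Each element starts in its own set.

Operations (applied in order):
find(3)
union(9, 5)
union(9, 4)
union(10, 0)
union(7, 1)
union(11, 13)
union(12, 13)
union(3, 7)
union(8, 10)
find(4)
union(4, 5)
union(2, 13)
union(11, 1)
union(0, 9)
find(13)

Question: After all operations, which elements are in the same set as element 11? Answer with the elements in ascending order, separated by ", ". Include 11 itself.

Answer: 1, 2, 3, 7, 11, 12, 13

Derivation:
Step 1: find(3) -> no change; set of 3 is {3}
Step 2: union(9, 5) -> merged; set of 9 now {5, 9}
Step 3: union(9, 4) -> merged; set of 9 now {4, 5, 9}
Step 4: union(10, 0) -> merged; set of 10 now {0, 10}
Step 5: union(7, 1) -> merged; set of 7 now {1, 7}
Step 6: union(11, 13) -> merged; set of 11 now {11, 13}
Step 7: union(12, 13) -> merged; set of 12 now {11, 12, 13}
Step 8: union(3, 7) -> merged; set of 3 now {1, 3, 7}
Step 9: union(8, 10) -> merged; set of 8 now {0, 8, 10}
Step 10: find(4) -> no change; set of 4 is {4, 5, 9}
Step 11: union(4, 5) -> already same set; set of 4 now {4, 5, 9}
Step 12: union(2, 13) -> merged; set of 2 now {2, 11, 12, 13}
Step 13: union(11, 1) -> merged; set of 11 now {1, 2, 3, 7, 11, 12, 13}
Step 14: union(0, 9) -> merged; set of 0 now {0, 4, 5, 8, 9, 10}
Step 15: find(13) -> no change; set of 13 is {1, 2, 3, 7, 11, 12, 13}
Component of 11: {1, 2, 3, 7, 11, 12, 13}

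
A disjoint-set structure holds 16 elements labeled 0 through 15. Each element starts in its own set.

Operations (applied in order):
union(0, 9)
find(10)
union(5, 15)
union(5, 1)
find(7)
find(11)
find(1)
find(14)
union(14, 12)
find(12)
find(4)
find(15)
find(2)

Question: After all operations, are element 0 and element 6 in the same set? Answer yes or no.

Step 1: union(0, 9) -> merged; set of 0 now {0, 9}
Step 2: find(10) -> no change; set of 10 is {10}
Step 3: union(5, 15) -> merged; set of 5 now {5, 15}
Step 4: union(5, 1) -> merged; set of 5 now {1, 5, 15}
Step 5: find(7) -> no change; set of 7 is {7}
Step 6: find(11) -> no change; set of 11 is {11}
Step 7: find(1) -> no change; set of 1 is {1, 5, 15}
Step 8: find(14) -> no change; set of 14 is {14}
Step 9: union(14, 12) -> merged; set of 14 now {12, 14}
Step 10: find(12) -> no change; set of 12 is {12, 14}
Step 11: find(4) -> no change; set of 4 is {4}
Step 12: find(15) -> no change; set of 15 is {1, 5, 15}
Step 13: find(2) -> no change; set of 2 is {2}
Set of 0: {0, 9}; 6 is not a member.

Answer: no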